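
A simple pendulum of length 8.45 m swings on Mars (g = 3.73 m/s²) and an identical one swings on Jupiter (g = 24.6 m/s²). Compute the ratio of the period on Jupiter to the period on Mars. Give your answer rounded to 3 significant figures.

0.389

T ∝ 1/√g, so T₂/T₁ = √(g₁/g₂) = √(3.73/24.6) = 0.389.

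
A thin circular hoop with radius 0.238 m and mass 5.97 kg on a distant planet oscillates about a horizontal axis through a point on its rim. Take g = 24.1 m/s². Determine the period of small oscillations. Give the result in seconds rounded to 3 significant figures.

0.883 s

I_cm = mr² = 0.3382 kg·m². The pivot is at distance d = 0.238 m from the centre of mass.
By the parallel-axis theorem, I = I_cm + md² = 0.3382 + 0.3382 = 0.6763 kg·m².
T = 2π√(I/(mgd)) = 2π√(0.6763/(5.97 × 24.1 × 0.238)) = 0.883 s.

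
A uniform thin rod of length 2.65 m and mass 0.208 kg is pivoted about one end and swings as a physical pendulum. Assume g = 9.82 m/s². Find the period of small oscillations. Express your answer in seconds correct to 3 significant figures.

For a physical pendulum T = 2π√(I/(mgd)), with d = 1.325 m from pivot to centre of mass.
I_cm = mL²/12 = 0.208 × 2.65²/12 = 0.1217 kg·m²; I = I_cm + md² = 0.1217 + 0.208 × 1.325² = 0.4869 kg·m².
T = 2π√(0.4869/(0.208 × 9.82 × 1.325)) = 2.67 s.

2.67 s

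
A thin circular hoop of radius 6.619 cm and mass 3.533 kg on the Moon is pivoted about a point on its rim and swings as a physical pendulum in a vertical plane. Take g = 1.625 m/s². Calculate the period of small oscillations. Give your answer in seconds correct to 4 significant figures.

I_cm = mr² = 0.015478 kg·m². The pivot is at distance d = 0.06619 m from the centre of mass.
By the parallel-axis theorem, I = I_cm + md² = 0.015478 + 0.015478 = 0.030957 kg·m².
T = 2π√(I/(mgd)) = 2π√(0.030957/(3.533 × 1.625 × 0.06619)) = 1.793 s.

1.793 s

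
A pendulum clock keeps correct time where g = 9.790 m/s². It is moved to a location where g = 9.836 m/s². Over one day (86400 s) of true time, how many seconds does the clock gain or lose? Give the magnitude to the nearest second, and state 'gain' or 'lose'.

gain 203 s

The clock's period scales as T ∝ 1/√g, so T'/T = √(9.790/9.836) = 0.997659.
In 86400 s of true time the clock registers 86400/0.997659 = 86602.7 s, so it gains 203 s.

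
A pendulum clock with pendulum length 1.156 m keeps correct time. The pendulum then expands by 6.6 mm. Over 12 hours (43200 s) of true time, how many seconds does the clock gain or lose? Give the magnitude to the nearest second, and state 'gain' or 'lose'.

lose 123 s

T ∝ √L, so T'/T = √(1.16260/1.156) = 1.00285.
In 43200 s of true time the clock registers 43200/1.00285 = 43077.2 s, so it loses 123 s.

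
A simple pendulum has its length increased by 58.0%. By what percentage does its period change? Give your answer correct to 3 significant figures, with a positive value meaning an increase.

T ∝ √L, so T'/T = √(1.580) = 1.257.
Percentage change in T = (1.257 − 1) × 100% = 25.7%.

25.7%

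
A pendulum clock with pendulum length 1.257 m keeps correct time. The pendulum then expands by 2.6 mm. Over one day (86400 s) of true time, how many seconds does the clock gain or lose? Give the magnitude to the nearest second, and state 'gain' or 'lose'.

lose 89 s

T ∝ √L, so T'/T = √(1.25960/1.257) = 1.00103.
In 86400 s of true time the clock registers 86400/1.00103 = 86310.8 s, so it loses 89 s.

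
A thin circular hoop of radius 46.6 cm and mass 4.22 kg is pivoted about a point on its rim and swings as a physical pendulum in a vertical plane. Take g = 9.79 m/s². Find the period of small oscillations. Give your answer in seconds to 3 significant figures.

I_cm = mr² = 0.9164 kg·m². The pivot is at distance d = 0.466 m from the centre of mass.
By the parallel-axis theorem, I = I_cm + md² = 0.9164 + 0.9164 = 1.833 kg·m².
T = 2π√(I/(mgd)) = 2π√(1.833/(4.22 × 9.79 × 0.466)) = 1.94 s.

1.94 s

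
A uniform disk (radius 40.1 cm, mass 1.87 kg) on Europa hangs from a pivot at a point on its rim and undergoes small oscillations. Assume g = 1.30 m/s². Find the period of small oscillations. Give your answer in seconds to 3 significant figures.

4.27 s

I_cm = ½mr² = 0.1503 kg·m². The pivot is at distance d = 0.401 m from the centre of mass.
By the parallel-axis theorem, I = I_cm + md² = 0.1503 + 0.3007 = 0.4510 kg·m².
T = 2π√(I/(mgd)) = 2π√(0.4510/(1.87 × 1.30 × 0.401)) = 4.27 s.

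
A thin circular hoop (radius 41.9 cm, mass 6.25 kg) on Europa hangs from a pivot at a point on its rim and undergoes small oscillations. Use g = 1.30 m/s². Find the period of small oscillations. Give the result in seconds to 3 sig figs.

5.04 s

I_cm = mr² = 1.097 kg·m². The pivot is at distance d = 0.419 m from the centre of mass.
By the parallel-axis theorem, I = I_cm + md² = 1.097 + 1.097 = 2.195 kg·m².
T = 2π√(I/(mgd)) = 2π√(2.195/(6.25 × 1.30 × 0.419)) = 5.04 s.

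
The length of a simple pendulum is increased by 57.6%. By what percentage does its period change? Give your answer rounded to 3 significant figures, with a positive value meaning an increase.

25.5%

T ∝ √L, so T'/T = √(1.576) = 1.255.
Percentage change in T = (1.255 − 1) × 100% = 25.5%.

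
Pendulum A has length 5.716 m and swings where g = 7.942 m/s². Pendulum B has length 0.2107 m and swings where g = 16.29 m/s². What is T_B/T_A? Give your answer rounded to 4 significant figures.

0.1341

T = 2π√(L/g), so T_B/T_A = √((L_B/g_B)/(L_A/g_A)) = √((0.2107/16.29)/(5.716/7.942)) = 0.1341.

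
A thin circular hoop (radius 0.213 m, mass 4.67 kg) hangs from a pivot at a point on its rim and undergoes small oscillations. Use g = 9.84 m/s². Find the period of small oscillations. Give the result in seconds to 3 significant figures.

1.31 s

I_cm = mr² = 0.2119 kg·m². The pivot is at distance d = 0.213 m from the centre of mass.
By the parallel-axis theorem, I = I_cm + md² = 0.2119 + 0.2119 = 0.4237 kg·m².
T = 2π√(I/(mgd)) = 2π√(0.4237/(4.67 × 9.84 × 0.213)) = 1.31 s.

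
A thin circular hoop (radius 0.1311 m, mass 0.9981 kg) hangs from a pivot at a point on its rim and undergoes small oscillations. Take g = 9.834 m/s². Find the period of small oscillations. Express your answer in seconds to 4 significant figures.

I_cm = mr² = 0.017155 kg·m². The pivot is at distance d = 0.1311 m from the centre of mass.
By the parallel-axis theorem, I = I_cm + md² = 0.017155 + 0.017155 = 0.034309 kg·m².
T = 2π√(I/(mgd)) = 2π√(0.034309/(0.9981 × 9.834 × 0.1311)) = 1.026 s.

1.026 s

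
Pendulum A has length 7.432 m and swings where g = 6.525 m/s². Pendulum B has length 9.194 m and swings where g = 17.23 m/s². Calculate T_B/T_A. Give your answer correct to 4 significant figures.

T = 2π√(L/g), so T_B/T_A = √((L_B/g_B)/(L_A/g_A)) = √((9.194/17.23)/(7.432/6.525)) = 0.6845.

0.6845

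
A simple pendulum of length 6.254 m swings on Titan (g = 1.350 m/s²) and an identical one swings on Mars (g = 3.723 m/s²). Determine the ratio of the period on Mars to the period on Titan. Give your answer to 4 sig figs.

0.6022

T ∝ 1/√g, so T₂/T₁ = √(g₁/g₂) = √(1.350/3.723) = 0.6022.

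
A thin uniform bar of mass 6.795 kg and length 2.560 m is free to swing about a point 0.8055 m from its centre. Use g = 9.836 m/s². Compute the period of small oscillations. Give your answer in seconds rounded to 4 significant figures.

2.440 s

For a physical pendulum T = 2π√(I/(mgd)), with d = 0.80550 m from pivot to centre of mass.
I_cm = mL²/12 = 6.795 × 2.560²/12 = 3.7110 kg·m²; I = I_cm + md² = 3.7110 + 6.795 × 0.80550² = 8.1198 kg·m².
T = 2π√(8.1198/(6.795 × 9.836 × 0.80550)) = 2.440 s.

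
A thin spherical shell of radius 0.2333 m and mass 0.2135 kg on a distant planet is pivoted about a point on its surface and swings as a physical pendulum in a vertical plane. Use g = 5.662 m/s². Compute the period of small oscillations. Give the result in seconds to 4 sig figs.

I_cm = (2/3)mr² = 0.0077470 kg·m². The pivot is at distance d = 0.2333 m from the centre of mass.
By the parallel-axis theorem, I = I_cm + md² = 0.0077470 + 0.011621 = 0.019368 kg·m².
T = 2π√(I/(mgd)) = 2π√(0.019368/(0.2135 × 5.662 × 0.2333)) = 1.647 s.

1.647 s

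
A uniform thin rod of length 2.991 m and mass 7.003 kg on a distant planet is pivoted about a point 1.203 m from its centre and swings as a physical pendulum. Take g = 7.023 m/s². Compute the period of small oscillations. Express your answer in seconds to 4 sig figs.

For a physical pendulum T = 2π√(I/(mgd)), with d = 1.2030 m from pivot to centre of mass.
I_cm = mL²/12 = 7.003 × 2.991²/12 = 5.2208 kg·m²; I = I_cm + md² = 5.2208 + 7.003 × 1.2030² = 15.356 kg·m².
T = 2π√(15.356/(7.003 × 7.023 × 1.2030)) = 3.201 s.

3.201 s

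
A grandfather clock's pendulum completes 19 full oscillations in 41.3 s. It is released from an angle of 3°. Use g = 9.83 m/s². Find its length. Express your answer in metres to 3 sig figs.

1.18 m

T = 41.3/19 = 2.174 s.
From T = 2π√(L/g), L = gT²/(4π²) = 9.83 × 2.174²/(4π²) = 1.18 m.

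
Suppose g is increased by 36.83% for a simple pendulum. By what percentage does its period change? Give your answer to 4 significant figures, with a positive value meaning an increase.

T ∝ 1/√g, so T'/T = 1/√(1.3683) = 0.85489.
Percentage change in T = (0.85489 − 1) × 100% = -14.51%.

-14.51%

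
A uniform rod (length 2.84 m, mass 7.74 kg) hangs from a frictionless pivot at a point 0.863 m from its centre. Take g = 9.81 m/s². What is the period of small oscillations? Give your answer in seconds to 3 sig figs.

For a physical pendulum T = 2π√(I/(mgd)), with d = 0.8630 m from pivot to centre of mass.
I_cm = mL²/12 = 7.74 × 2.84²/12 = 5.202 kg·m²; I = I_cm + md² = 5.202 + 7.74 × 0.8630² = 10.97 kg·m².
T = 2π√(10.97/(7.74 × 9.81 × 0.8630)) = 2.57 s.

2.57 s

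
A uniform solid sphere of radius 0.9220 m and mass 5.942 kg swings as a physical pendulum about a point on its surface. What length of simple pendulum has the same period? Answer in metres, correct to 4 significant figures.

1.291 m

The equivalent simple-pendulum length is L_eq = I/(md), where I is about the pivot and d = 0.92200 m.
I_cm = (2/5)mR² = 2.0205 kg·m², so I = I_cm + md² = 2.0205 + 5.0512 = 7.0717 kg·m².
L_eq = 7.0717/(5.942 × 0.92200) = 1.291 m.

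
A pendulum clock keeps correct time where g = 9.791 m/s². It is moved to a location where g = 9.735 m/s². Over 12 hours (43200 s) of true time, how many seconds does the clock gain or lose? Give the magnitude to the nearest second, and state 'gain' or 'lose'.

The clock's period scales as T ∝ 1/√g, so T'/T = √(9.791/9.735) = 1.00287.
In 43200 s of true time the clock registers 43200/1.00287 = 43076.3 s, so it loses 124 s.

lose 124 s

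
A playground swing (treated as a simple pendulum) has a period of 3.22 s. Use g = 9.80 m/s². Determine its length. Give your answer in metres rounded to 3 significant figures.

2.57 m

From T = 2π√(L/g), L = gT²/(4π²) = 9.80 × 3.220²/(4π²) = 2.57 m.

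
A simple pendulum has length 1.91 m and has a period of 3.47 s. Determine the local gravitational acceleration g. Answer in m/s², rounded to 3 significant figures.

From T = 2π√(L/g), g = 4π²L/T² = 4π² × 1.91/3.470² = 6.26 m/s².

6.26 m/s²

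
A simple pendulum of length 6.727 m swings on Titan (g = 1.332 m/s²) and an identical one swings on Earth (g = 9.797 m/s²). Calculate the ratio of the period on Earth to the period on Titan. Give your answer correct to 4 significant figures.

T ∝ 1/√g, so T₂/T₁ = √(g₁/g₂) = √(1.332/9.797) = 0.3687.

0.3687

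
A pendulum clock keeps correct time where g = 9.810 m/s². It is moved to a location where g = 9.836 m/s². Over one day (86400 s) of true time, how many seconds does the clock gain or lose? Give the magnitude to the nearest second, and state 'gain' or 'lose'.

The clock's period scales as T ∝ 1/√g, so T'/T = √(9.810/9.836) = 0.998677.
In 86400 s of true time the clock registers 86400/0.998677 = 86514.4 s, so it gains 114 s.

gain 114 s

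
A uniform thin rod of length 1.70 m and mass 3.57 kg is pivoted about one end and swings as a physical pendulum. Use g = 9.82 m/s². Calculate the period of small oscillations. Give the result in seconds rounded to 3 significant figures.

2.13 s

For a physical pendulum T = 2π√(I/(mgd)), with d = 0.8500 m from pivot to centre of mass.
I_cm = mL²/12 = 3.57 × 1.70²/12 = 0.8598 kg·m²; I = I_cm + md² = 0.8598 + 3.57 × 0.8500² = 3.439 kg·m².
T = 2π√(3.439/(3.57 × 9.82 × 0.8500)) = 2.13 s.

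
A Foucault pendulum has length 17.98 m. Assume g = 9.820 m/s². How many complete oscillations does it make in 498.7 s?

T = 2π√(L/g) = 2π√(17.98/9.820) = 8.5020 s.
Number of complete oscillations = ⌊498.7/8.5020⌋ = ⌊58.657⌋ = 58.

58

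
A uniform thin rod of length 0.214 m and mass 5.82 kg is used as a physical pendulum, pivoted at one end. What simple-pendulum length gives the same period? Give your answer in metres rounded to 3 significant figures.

0.143 m

The equivalent simple-pendulum length is L_eq = I/(md), where I is about the pivot and d = 0.1070 m.
I_cm = (1/12)mL² = 0.02221 kg·m², so I = I_cm + md² = 0.02221 + 0.06663 = 0.08884 kg·m².
L_eq = 0.08884/(5.82 × 0.1070) = 0.143 m.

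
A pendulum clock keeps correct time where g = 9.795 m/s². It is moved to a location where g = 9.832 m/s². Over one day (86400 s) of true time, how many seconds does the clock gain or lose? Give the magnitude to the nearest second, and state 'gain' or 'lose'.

gain 163 s

The clock's period scales as T ∝ 1/√g, so T'/T = √(9.795/9.832) = 0.998117.
In 86400 s of true time the clock registers 86400/0.998117 = 86563.0 s, so it gains 163 s.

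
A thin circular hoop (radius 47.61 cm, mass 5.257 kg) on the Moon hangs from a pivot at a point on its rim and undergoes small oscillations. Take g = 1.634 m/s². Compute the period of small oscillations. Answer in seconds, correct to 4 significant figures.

I_cm = mr² = 1.1916 kg·m². The pivot is at distance d = 0.4761 m from the centre of mass.
By the parallel-axis theorem, I = I_cm + md² = 1.1916 + 1.1916 = 2.3832 kg·m².
T = 2π√(I/(mgd)) = 2π√(2.3832/(5.257 × 1.634 × 0.4761)) = 4.796 s.

4.796 s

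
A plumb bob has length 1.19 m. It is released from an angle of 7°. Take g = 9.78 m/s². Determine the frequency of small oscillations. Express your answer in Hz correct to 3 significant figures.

0.456 Hz

T = 2π√(L/g) = 2π√(1.19/9.78) = 2.192 s, so f = 1/T = 0.456 Hz.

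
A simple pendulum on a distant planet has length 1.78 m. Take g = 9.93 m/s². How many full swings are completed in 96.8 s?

T = 2π√(L/g) = 2π√(1.78/9.93) = 2.660 s.
Number of complete oscillations = ⌊96.8/2.660⌋ = ⌊36.39⌋ = 36.

36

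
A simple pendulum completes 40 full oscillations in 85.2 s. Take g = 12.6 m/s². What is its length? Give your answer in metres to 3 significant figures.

T = 85.2/40 = 2.130 s.
From T = 2π√(L/g), L = gT²/(4π²) = 12.6 × 2.130²/(4π²) = 1.45 m.

1.45 m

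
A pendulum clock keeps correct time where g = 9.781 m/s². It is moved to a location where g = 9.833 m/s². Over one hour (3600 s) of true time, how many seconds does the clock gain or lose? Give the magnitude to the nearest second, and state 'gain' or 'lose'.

gain 10 s

The clock's period scales as T ∝ 1/√g, so T'/T = √(9.781/9.833) = 0.997352.
In 3600 s of true time the clock registers 3600/0.997352 = 3609.6 s, so it gains 10 s.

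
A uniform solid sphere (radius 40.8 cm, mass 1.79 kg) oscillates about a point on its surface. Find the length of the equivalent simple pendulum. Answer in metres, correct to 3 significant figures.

The equivalent simple-pendulum length is L_eq = I/(md), where I is about the pivot and d = 0.4080 m.
I_cm = (2/5)mR² = 0.1192 kg·m², so I = I_cm + md² = 0.1192 + 0.2980 = 0.4172 kg·m².
L_eq = 0.4172/(1.79 × 0.4080) = 0.571 m.

0.571 m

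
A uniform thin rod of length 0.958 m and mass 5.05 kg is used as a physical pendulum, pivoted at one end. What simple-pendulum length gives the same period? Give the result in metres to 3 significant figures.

0.639 m

The equivalent simple-pendulum length is L_eq = I/(md), where I is about the pivot and d = 0.4790 m.
I_cm = (1/12)mL² = 0.3862 kg·m², so I = I_cm + md² = 0.3862 + 1.159 = 1.545 kg·m².
L_eq = 1.545/(5.05 × 0.4790) = 0.639 m.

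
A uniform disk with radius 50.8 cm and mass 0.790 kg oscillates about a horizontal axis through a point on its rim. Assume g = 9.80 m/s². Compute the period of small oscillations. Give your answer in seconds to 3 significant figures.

I_cm = ½mr² = 0.1019 kg·m². The pivot is at distance d = 0.508 m from the centre of mass.
By the parallel-axis theorem, I = I_cm + md² = 0.1019 + 0.2039 = 0.3058 kg·m².
T = 2π√(I/(mgd)) = 2π√(0.3058/(0.790 × 9.80 × 0.508)) = 1.75 s.

1.75 s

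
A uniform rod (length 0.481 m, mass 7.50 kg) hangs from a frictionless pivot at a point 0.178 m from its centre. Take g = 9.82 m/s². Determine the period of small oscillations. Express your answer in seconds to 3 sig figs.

1.07 s

For a physical pendulum T = 2π√(I/(mgd)), with d = 0.1780 m from pivot to centre of mass.
I_cm = mL²/12 = 7.50 × 0.481²/12 = 0.1446 kg·m²; I = I_cm + md² = 0.1446 + 7.50 × 0.1780² = 0.3822 kg·m².
T = 2π√(0.3822/(7.50 × 9.82 × 0.1780)) = 1.07 s.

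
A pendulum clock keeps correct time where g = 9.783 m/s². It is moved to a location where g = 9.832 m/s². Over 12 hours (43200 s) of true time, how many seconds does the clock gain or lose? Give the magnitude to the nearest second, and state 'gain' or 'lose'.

The clock's period scales as T ∝ 1/√g, so T'/T = √(9.783/9.832) = 0.997505.
In 43200 s of true time the clock registers 43200/0.997505 = 43308.1 s, so it gains 108 s.

gain 108 s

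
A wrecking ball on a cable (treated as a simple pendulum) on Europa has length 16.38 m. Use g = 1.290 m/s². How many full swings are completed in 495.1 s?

22

T = 2π√(L/g) = 2π√(16.38/1.290) = 22.389 s.
Number of complete oscillations = ⌊495.1/22.389⌋ = ⌊22.113⌋ = 22.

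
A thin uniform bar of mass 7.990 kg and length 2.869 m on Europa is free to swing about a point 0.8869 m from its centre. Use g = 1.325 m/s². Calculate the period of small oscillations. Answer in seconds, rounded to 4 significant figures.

For a physical pendulum T = 2π√(I/(mgd)), with d = 0.88690 m from pivot to centre of mass.
I_cm = mL²/12 = 7.990 × 2.869²/12 = 5.4806 kg·m²; I = I_cm + md² = 5.4806 + 7.990 × 0.88690² = 11.765 kg·m².
T = 2π√(11.765/(7.990 × 1.325 × 0.88690)) = 7.033 s.

7.033 s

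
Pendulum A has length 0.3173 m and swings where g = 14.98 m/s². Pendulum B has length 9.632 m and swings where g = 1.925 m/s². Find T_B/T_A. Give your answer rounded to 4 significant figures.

15.37

T = 2π√(L/g), so T_B/T_A = √((L_B/g_B)/(L_A/g_A)) = √((9.632/1.925)/(0.3173/14.98)) = 15.37.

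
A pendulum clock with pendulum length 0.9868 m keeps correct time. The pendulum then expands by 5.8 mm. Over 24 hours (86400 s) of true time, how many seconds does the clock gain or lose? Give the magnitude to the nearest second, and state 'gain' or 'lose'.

lose 253 s

T ∝ √L, so T'/T = √(0.99260/0.9868) = 1.00293.
In 86400 s of true time the clock registers 86400/1.00293 = 86147.2 s, so it loses 253 s.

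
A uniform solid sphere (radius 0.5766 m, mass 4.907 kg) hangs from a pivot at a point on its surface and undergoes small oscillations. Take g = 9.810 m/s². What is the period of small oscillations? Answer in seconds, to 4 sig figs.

I_cm = (2/5)mr² = 0.65257 kg·m². The pivot is at distance d = 0.5766 m from the centre of mass.
By the parallel-axis theorem, I = I_cm + md² = 0.65257 + 1.6314 = 2.2840 kg·m².
T = 2π√(I/(mgd)) = 2π√(2.2840/(4.907 × 9.810 × 0.5766)) = 1.802 s.

1.802 s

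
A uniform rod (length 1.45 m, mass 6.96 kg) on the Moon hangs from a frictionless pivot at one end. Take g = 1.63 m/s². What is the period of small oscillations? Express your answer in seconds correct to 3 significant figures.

For a physical pendulum T = 2π√(I/(mgd)), with d = 0.7250 m from pivot to centre of mass.
I_cm = mL²/12 = 6.96 × 1.45²/12 = 1.219 kg·m²; I = I_cm + md² = 1.219 + 6.96 × 0.7250² = 4.878 kg·m².
T = 2π√(4.878/(6.96 × 1.63 × 0.7250)) = 4.84 s.

4.84 s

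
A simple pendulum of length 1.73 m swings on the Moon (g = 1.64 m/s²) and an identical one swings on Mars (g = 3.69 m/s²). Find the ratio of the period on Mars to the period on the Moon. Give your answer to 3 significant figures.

T ∝ 1/√g, so T₂/T₁ = √(g₁/g₂) = √(1.64/3.69) = 0.667.

0.667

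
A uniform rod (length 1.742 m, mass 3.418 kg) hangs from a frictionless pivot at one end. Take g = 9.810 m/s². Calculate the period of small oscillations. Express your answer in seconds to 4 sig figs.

For a physical pendulum T = 2π√(I/(mgd)), with d = 0.87100 m from pivot to centre of mass.
I_cm = mL²/12 = 3.418 × 1.742²/12 = 0.86434 kg·m²; I = I_cm + md² = 0.86434 + 3.418 × 0.87100² = 3.4574 kg·m².
T = 2π√(3.4574/(3.418 × 9.810 × 0.87100)) = 2.162 s.

2.162 s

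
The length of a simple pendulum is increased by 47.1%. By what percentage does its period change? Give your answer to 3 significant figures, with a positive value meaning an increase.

T ∝ √L, so T'/T = √(1.471) = 1.213.
Percentage change in T = (1.213 − 1) × 100% = 21.3%.

21.3%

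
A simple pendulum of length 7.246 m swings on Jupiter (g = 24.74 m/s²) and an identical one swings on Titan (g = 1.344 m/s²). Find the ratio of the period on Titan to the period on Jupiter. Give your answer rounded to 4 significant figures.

T ∝ 1/√g, so T₂/T₁ = √(g₁/g₂) = √(24.74/1.344) = 4.290.

4.290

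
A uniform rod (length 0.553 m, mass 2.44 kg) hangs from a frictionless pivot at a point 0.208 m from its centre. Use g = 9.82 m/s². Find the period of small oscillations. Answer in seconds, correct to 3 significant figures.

1.15 s

For a physical pendulum T = 2π√(I/(mgd)), with d = 0.2080 m from pivot to centre of mass.
I_cm = mL²/12 = 2.44 × 0.553²/12 = 0.06218 kg·m²; I = I_cm + md² = 0.06218 + 2.44 × 0.2080² = 0.1677 kg·m².
T = 2π√(0.1677/(2.44 × 9.82 × 0.2080)) = 1.15 s.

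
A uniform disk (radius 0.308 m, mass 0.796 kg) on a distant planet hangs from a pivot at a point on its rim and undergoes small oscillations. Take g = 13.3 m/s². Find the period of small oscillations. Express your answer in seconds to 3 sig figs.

1.17 s

I_cm = ½mr² = 0.03776 kg·m². The pivot is at distance d = 0.308 m from the centre of mass.
By the parallel-axis theorem, I = I_cm + md² = 0.03776 + 0.07551 = 0.1133 kg·m².
T = 2π√(I/(mgd)) = 2π√(0.1133/(0.796 × 13.3 × 0.308)) = 1.17 s.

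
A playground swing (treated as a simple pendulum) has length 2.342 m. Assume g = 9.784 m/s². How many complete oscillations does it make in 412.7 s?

T = 2π√(L/g) = 2π√(2.342/9.784) = 3.0741 s.
Number of complete oscillations = ⌊412.7/3.0741⌋ = ⌊134.25⌋ = 134.

134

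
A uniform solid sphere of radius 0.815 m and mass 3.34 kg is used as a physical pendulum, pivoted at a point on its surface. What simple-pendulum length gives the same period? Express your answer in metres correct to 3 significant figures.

The equivalent simple-pendulum length is L_eq = I/(md), where I is about the pivot and d = 0.8150 m.
I_cm = (2/5)mR² = 0.8874 kg·m², so I = I_cm + md² = 0.8874 + 2.219 = 3.106 kg·m².
L_eq = 3.106/(3.34 × 0.8150) = 1.14 m.

1.14 m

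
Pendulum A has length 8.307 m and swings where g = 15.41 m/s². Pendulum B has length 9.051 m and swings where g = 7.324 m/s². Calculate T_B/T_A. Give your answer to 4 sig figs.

1.514

T = 2π√(L/g), so T_B/T_A = √((L_B/g_B)/(L_A/g_A)) = √((9.051/7.324)/(8.307/15.41)) = 1.514.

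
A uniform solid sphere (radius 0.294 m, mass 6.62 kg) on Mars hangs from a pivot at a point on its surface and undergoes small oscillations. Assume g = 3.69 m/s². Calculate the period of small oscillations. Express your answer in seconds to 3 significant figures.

2.10 s

I_cm = (2/5)mr² = 0.2289 kg·m². The pivot is at distance d = 0.294 m from the centre of mass.
By the parallel-axis theorem, I = I_cm + md² = 0.2289 + 0.5722 = 0.8011 kg·m².
T = 2π√(I/(mgd)) = 2π√(0.8011/(6.62 × 3.69 × 0.294)) = 2.10 s.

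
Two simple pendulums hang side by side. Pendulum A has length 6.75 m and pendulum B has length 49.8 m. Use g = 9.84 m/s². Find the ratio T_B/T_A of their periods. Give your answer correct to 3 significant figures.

2.72

T ∝ √L, so T_B/T_A = √(L_B/L_A) = √(49.8/6.75) = 2.72.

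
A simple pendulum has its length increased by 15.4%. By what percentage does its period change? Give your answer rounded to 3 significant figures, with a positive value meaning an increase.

7.42%

T ∝ √L, so T'/T = √(1.154) = 1.074.
Percentage change in T = (1.074 − 1) × 100% = 7.42%.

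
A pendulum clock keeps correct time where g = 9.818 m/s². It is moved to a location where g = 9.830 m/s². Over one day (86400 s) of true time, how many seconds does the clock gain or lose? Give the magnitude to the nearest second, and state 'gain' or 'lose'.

gain 53 s

The clock's period scales as T ∝ 1/√g, so T'/T = √(9.818/9.830) = 0.999389.
In 86400 s of true time the clock registers 86400/0.999389 = 86452.8 s, so it gains 53 s.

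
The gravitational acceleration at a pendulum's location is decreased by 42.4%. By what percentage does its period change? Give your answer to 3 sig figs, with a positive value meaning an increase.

T ∝ 1/√g, so T'/T = 1/√(0.5760) = 1.318.
Percentage change in T = (1.318 − 1) × 100% = 31.8%.

31.8%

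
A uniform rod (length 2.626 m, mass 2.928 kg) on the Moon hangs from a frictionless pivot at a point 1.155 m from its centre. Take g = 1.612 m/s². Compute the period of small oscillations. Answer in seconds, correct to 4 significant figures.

For a physical pendulum T = 2π√(I/(mgd)), with d = 1.1550 m from pivot to centre of mass.
I_cm = mL²/12 = 2.928 × 2.626²/12 = 1.6826 kg·m²; I = I_cm + md² = 1.6826 + 2.928 × 1.1550² = 5.5886 kg·m².
T = 2π√(5.5886/(2.928 × 1.612 × 1.1550)) = 6.362 s.

6.362 s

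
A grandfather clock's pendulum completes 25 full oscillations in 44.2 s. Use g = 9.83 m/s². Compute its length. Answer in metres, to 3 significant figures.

0.778 m

T = 44.2/25 = 1.768 s.
From T = 2π√(L/g), L = gT²/(4π²) = 9.83 × 1.768²/(4π²) = 0.778 m.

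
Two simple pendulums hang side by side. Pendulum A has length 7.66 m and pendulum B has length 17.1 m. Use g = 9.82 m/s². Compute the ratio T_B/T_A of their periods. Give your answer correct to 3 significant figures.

T ∝ √L, so T_B/T_A = √(L_B/L_A) = √(17.1/7.66) = 1.49.

1.49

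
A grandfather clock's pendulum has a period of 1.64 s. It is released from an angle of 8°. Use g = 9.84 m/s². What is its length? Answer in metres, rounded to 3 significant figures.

0.670 m

From T = 2π√(L/g), L = gT²/(4π²) = 9.84 × 1.640²/(4π²) = 0.670 m.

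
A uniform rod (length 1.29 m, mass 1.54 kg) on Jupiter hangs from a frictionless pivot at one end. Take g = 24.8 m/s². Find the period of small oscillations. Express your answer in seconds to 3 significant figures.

1.17 s

For a physical pendulum T = 2π√(I/(mgd)), with d = 0.6450 m from pivot to centre of mass.
I_cm = mL²/12 = 1.54 × 1.29²/12 = 0.2136 kg·m²; I = I_cm + md² = 0.2136 + 1.54 × 0.6450² = 0.8542 kg·m².
T = 2π√(0.8542/(1.54 × 24.8 × 0.6450)) = 1.17 s.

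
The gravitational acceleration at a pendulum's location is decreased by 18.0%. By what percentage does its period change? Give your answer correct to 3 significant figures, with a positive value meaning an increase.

T ∝ 1/√g, so T'/T = 1/√(0.8200) = 1.104.
Percentage change in T = (1.104 − 1) × 100% = 10.4%.

10.4%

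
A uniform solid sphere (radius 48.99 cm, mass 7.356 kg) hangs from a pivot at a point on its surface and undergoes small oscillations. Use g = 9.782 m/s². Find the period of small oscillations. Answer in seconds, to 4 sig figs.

I_cm = (2/5)mr² = 0.70618 kg·m². The pivot is at distance d = 0.4899 m from the centre of mass.
By the parallel-axis theorem, I = I_cm + md² = 0.70618 + 1.7655 = 2.4716 kg·m².
T = 2π√(I/(mgd)) = 2π√(2.4716/(7.356 × 9.782 × 0.4899)) = 1.664 s.

1.664 s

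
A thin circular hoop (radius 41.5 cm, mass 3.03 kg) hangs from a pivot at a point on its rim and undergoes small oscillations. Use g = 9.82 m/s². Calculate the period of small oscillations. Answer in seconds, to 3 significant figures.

1.83 s

I_cm = mr² = 0.5218 kg·m². The pivot is at distance d = 0.415 m from the centre of mass.
By the parallel-axis theorem, I = I_cm + md² = 0.5218 + 0.5218 = 1.044 kg·m².
T = 2π√(I/(mgd)) = 2π√(1.044/(3.03 × 9.82 × 0.415)) = 1.83 s.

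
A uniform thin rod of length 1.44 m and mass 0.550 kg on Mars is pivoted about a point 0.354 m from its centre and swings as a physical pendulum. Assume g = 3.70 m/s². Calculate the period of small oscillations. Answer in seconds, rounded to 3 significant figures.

For a physical pendulum T = 2π√(I/(mgd)), with d = 0.3540 m from pivot to centre of mass.
I_cm = mL²/12 = 0.550 × 1.44²/12 = 0.09504 kg·m²; I = I_cm + md² = 0.09504 + 0.550 × 0.3540² = 0.1640 kg·m².
T = 2π√(0.1640/(0.550 × 3.70 × 0.3540)) = 3.00 s.

3.00 s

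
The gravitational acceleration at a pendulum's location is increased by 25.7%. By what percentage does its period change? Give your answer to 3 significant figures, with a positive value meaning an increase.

T ∝ 1/√g, so T'/T = 1/√(1.257) = 0.8919.
Percentage change in T = (0.8919 − 1) × 100% = -10.8%.

-10.8%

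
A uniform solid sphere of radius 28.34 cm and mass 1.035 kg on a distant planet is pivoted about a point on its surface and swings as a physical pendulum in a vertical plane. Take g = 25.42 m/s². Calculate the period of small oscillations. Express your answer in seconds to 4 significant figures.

0.7850 s

I_cm = (2/5)mr² = 0.033251 kg·m². The pivot is at distance d = 0.2834 m from the centre of mass.
By the parallel-axis theorem, I = I_cm + md² = 0.033251 + 0.083127 = 0.11638 kg·m².
T = 2π√(I/(mgd)) = 2π√(0.11638/(1.035 × 25.42 × 0.2834)) = 0.7850 s.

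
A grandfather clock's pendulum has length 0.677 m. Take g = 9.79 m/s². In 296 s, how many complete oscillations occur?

179

T = 2π√(L/g) = 2π√(0.677/9.79) = 1.652 s.
Number of complete oscillations = ⌊296/1.652⌋ = ⌊179.1⌋ = 179.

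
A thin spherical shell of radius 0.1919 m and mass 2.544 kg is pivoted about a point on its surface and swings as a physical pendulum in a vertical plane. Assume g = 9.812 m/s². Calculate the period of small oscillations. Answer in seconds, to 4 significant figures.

1.134 s

I_cm = (2/3)mr² = 0.062456 kg·m². The pivot is at distance d = 0.1919 m from the centre of mass.
By the parallel-axis theorem, I = I_cm + md² = 0.062456 + 0.093684 = 0.15614 kg·m².
T = 2π√(I/(mgd)) = 2π√(0.15614/(2.544 × 9.812 × 0.1919)) = 1.134 s.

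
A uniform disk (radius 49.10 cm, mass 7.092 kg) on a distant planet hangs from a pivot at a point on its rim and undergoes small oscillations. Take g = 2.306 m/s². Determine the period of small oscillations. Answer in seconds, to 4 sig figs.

I_cm = ½mr² = 0.85487 kg·m². The pivot is at distance d = 0.4910 m from the centre of mass.
By the parallel-axis theorem, I = I_cm + md² = 0.85487 + 1.7097 = 2.5646 kg·m².
T = 2π√(I/(mgd)) = 2π√(2.5646/(7.092 × 2.306 × 0.4910)) = 3.551 s.

3.551 s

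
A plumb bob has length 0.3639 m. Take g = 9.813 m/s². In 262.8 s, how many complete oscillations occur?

T = 2π√(L/g) = 2π√(0.3639/9.813) = 1.2100 s.
Number of complete oscillations = ⌊262.8/1.2100⌋ = ⌊217.20⌋ = 217.

217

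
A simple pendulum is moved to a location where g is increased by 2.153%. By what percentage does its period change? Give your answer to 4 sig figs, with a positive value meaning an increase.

-1.059%

T ∝ 1/√g, so T'/T = 1/√(1.0215) = 0.98941.
Percentage change in T = (0.98941 − 1) × 100% = -1.059%.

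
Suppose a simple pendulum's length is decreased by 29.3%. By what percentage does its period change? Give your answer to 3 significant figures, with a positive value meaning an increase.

T ∝ √L, so T'/T = √(0.7070) = 0.8408.
Percentage change in T = (0.8408 − 1) × 100% = -15.9%.

-15.9%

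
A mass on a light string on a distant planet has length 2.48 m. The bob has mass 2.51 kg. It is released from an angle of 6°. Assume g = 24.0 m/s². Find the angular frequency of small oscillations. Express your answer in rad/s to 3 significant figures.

3.11 rad/s

ω = √(g/L) = √(24.0/2.48) = 3.11 rad/s.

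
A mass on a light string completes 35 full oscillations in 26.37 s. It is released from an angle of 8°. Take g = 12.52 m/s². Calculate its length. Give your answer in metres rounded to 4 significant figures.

T = 26.37/35 = 0.75343 s.
From T = 2π√(L/g), L = gT²/(4π²) = 12.52 × 0.75343²/(4π²) = 0.1800 m.

0.1800 m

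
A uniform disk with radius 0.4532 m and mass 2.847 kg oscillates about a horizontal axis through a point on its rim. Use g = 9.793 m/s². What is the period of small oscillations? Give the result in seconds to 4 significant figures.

1.655 s

I_cm = ½mr² = 0.29237 kg·m². The pivot is at distance d = 0.4532 m from the centre of mass.
By the parallel-axis theorem, I = I_cm + md² = 0.29237 + 0.58475 = 0.87712 kg·m².
T = 2π√(I/(mgd)) = 2π√(0.87712/(2.847 × 9.793 × 0.4532)) = 1.655 s.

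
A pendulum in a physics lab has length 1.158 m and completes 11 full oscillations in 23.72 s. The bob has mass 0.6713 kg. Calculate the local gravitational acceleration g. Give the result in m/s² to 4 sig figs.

T = 23.72/11 = 2.1564 s.
From T = 2π√(L/g), g = 4π²L/T² = 4π² × 1.158/2.1564² = 9.832 m/s².

9.832 m/s²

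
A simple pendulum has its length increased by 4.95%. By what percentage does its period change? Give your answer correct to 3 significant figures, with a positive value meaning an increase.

T ∝ √L, so T'/T = √(1.050) = 1.024.
Percentage change in T = (1.024 − 1) × 100% = 2.45%.

2.45%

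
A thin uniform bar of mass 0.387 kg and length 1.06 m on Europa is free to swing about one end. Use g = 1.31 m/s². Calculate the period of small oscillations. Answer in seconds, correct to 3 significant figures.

4.61 s

For a physical pendulum T = 2π√(I/(mgd)), with d = 0.5300 m from pivot to centre of mass.
I_cm = mL²/12 = 0.387 × 1.06²/12 = 0.03624 kg·m²; I = I_cm + md² = 0.03624 + 0.387 × 0.5300² = 0.1449 kg·m².
T = 2π√(0.1449/(0.387 × 1.31 × 0.5300)) = 4.61 s.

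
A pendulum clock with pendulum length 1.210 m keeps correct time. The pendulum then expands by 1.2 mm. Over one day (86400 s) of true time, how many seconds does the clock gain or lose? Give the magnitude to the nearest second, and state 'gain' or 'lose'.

T ∝ √L, so T'/T = √(1.21120/1.210) = 1.00050.
In 86400 s of true time the clock registers 86400/1.00050 = 86357.2 s, so it loses 43 s.

lose 43 s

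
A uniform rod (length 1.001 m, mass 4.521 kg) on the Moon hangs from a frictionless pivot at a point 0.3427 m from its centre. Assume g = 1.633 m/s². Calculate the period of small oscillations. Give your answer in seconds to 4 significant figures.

For a physical pendulum T = 2π√(I/(mgd)), with d = 0.34270 m from pivot to centre of mass.
I_cm = mL²/12 = 4.521 × 1.001²/12 = 0.37750 kg·m²; I = I_cm + md² = 0.37750 + 4.521 × 0.34270² = 0.90846 kg·m².
T = 2π√(0.90846/(4.521 × 1.633 × 0.34270)) = 3.765 s.

3.765 s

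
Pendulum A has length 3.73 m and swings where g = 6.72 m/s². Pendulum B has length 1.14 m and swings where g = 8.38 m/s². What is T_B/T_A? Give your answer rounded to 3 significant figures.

0.495

T = 2π√(L/g), so T_B/T_A = √((L_B/g_B)/(L_A/g_A)) = √((1.14/8.38)/(3.73/6.72)) = 0.495.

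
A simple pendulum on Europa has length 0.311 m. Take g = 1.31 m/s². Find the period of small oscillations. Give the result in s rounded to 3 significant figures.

3.06 s

T = 2π√(L/g) = 2π√(0.311/1.31) = 2π × 0.4872 = 3.06 s.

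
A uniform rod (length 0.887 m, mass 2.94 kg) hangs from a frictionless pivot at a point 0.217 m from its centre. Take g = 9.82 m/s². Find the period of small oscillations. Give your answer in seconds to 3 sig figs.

1.44 s

For a physical pendulum T = 2π√(I/(mgd)), with d = 0.2170 m from pivot to centre of mass.
I_cm = mL²/12 = 2.94 × 0.887²/12 = 0.1928 kg·m²; I = I_cm + md² = 0.1928 + 2.94 × 0.2170² = 0.3312 kg·m².
T = 2π√(0.3312/(2.94 × 9.82 × 0.2170)) = 1.44 s.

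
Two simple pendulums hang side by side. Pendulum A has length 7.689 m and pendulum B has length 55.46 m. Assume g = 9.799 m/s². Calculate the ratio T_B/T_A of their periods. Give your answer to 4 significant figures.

2.686

T ∝ √L, so T_B/T_A = √(L_B/L_A) = √(55.46/7.689) = 2.686.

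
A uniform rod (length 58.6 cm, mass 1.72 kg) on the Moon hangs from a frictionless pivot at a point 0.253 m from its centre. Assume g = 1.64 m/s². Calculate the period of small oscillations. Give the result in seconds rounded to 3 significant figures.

For a physical pendulum T = 2π√(I/(mgd)), with d = 0.2530 m from pivot to centre of mass.
I_cm = mL²/12 = 1.72 × 0.586²/12 = 0.04922 kg·m²; I = I_cm + md² = 0.04922 + 1.72 × 0.2530² = 0.1593 kg·m².
T = 2π√(0.1593/(1.72 × 1.64 × 0.2530)) = 2.97 s.

2.97 s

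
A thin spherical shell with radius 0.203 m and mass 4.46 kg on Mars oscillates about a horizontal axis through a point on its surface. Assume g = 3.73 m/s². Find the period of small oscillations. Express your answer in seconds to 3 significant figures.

1.89 s

I_cm = (2/3)mr² = 0.1225 kg·m². The pivot is at distance d = 0.203 m from the centre of mass.
By the parallel-axis theorem, I = I_cm + md² = 0.1225 + 0.1838 = 0.3063 kg·m².
T = 2π√(I/(mgd)) = 2π√(0.3063/(4.46 × 3.73 × 0.203)) = 1.89 s.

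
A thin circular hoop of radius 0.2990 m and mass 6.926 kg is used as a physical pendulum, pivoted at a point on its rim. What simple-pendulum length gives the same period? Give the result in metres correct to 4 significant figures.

The equivalent simple-pendulum length is L_eq = I/(md), where I is about the pivot and d = 0.29900 m.
I_cm = mR² = 0.61919 kg·m², so I = I_cm + md² = 0.61919 + 0.61919 = 1.2384 kg·m².
L_eq = 1.2384/(6.926 × 0.29900) = 0.5980 m.

0.5980 m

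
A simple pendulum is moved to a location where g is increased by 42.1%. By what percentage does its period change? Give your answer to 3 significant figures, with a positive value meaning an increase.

-16.1%

T ∝ 1/√g, so T'/T = 1/√(1.421) = 0.8389.
Percentage change in T = (0.8389 − 1) × 100% = -16.1%.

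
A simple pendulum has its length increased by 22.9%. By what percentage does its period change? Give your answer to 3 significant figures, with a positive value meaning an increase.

T ∝ √L, so T'/T = √(1.229) = 1.109.
Percentage change in T = (1.109 − 1) × 100% = 10.9%.

10.9%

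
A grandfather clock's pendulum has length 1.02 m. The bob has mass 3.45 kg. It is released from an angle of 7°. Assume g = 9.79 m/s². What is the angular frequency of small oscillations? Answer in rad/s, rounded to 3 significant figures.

3.10 rad/s

ω = √(g/L) = √(9.79/1.02) = 3.10 rad/s.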